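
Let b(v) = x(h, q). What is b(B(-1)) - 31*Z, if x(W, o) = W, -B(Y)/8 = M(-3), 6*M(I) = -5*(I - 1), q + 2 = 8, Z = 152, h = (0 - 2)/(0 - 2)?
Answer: -4711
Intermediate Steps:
h = 1 (h = -2/(-2) = -2*(-1/2) = 1)
q = 6 (q = -2 + 8 = 6)
M(I) = 5/6 - 5*I/6 (M(I) = (-5*(I - 1))/6 = (-5*(-1 + I))/6 = (5 - 5*I)/6 = 5/6 - 5*I/6)
B(Y) = -80/3 (B(Y) = -8*(5/6 - 5/6*(-3)) = -8*(5/6 + 5/2) = -8*10/3 = -80/3)
b(v) = 1
b(B(-1)) - 31*Z = 1 - 31*152 = 1 - 1*4712 = 1 - 4712 = -4711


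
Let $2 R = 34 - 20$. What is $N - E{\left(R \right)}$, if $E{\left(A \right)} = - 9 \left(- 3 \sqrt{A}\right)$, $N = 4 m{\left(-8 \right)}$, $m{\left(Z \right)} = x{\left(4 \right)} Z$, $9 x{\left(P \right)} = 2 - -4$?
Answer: $- \frac{64}{3} - 27 \sqrt{7} \approx -92.769$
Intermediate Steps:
$x{\left(P \right)} = \frac{2}{3}$ ($x{\left(P \right)} = \frac{2 - -4}{9} = \frac{2 + 4}{9} = \frac{1}{9} \cdot 6 = \frac{2}{3}$)
$m{\left(Z \right)} = \frac{2 Z}{3}$
$N = - \frac{64}{3}$ ($N = 4 \cdot \frac{2}{3} \left(-8\right) = 4 \left(- \frac{16}{3}\right) = - \frac{64}{3} \approx -21.333$)
$R = 7$ ($R = \frac{34 - 20}{2} = \frac{1}{2} \cdot 14 = 7$)
$E{\left(A \right)} = 27 \sqrt{A}$
$N - E{\left(R \right)} = - \frac{64}{3} - 27 \sqrt{7}$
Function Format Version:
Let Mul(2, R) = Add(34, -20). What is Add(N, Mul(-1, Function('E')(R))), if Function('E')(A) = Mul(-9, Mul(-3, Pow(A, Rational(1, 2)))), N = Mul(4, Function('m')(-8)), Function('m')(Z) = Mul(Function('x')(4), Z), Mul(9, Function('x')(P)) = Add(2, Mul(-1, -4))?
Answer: Add(Rational(-64, 3), Mul(-27, Pow(7, Rational(1, 2)))) ≈ -92.769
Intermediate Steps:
Function('x')(P) = Rational(2, 3) (Function('x')(P) = Mul(Rational(1, 9), Add(2, Mul(-1, -4))) = Mul(Rational(1, 9), Add(2, 4)) = Mul(Rational(1, 9), 6) = Rational(2, 3))
Function('m')(Z) = Mul(Rational(2, 3), Z)
N = Rational(-64, 3) (N = Mul(4, Mul(Rational(2, 3), -8)) = Mul(4, Rational(-16, 3)) = Rational(-64, 3) ≈ -21.333)
R = 7 (R = Mul(Rational(1, 2), Add(34, -20)) = Mul(Rational(1, 2), 14) = 7)
Function('E')(A) = Mul(27, Pow(A, Rational(1, 2)))
Add(N, Mul(-1, Function('E')(R))) = Add(Rational(-64, 3), Mul(-1, Mul(27, Pow(7, Rational(1, 2))))) = Add(Rational(-64, 3), Mul(-27, Pow(7, Rational(1, 2))))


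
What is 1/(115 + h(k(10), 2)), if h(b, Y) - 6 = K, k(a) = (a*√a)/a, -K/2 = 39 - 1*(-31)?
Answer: -1/19 ≈ -0.052632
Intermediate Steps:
K = -140 (K = -2*(39 - 1*(-31)) = -2*(39 + 31) = -2*70 = -140)
k(a) = √a (k(a) = a^(3/2)/a = √a)
h(b, Y) = -134 (h(b, Y) = 6 - 140 = -134)
1/(115 + h(k(10), 2)) = 1/(115 - 134) = 1/(-19) = -1/19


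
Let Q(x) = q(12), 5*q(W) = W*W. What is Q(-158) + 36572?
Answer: 183004/5 ≈ 36601.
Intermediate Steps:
q(W) = W²/5 (q(W) = (W*W)/5 = W²/5)
Q(x) = 144/5 (Q(x) = (⅕)*12² = (⅕)*144 = 144/5)
Q(-158) + 36572 = 144/5 + 36572 = 183004/5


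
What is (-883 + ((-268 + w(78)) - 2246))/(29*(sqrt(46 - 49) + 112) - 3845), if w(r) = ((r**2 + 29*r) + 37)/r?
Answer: 51060017/9332232 + 7440907*I*sqrt(3)/27996696 ≈ 5.4714 + 0.46034*I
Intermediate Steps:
w(r) = (37 + r**2 + 29*r)/r
(-883 + ((-268 + w(78)) - 2246))/(29*(sqrt(46 - 49) + 112) - 3845) = (-883 + ((-268 + (29 + 78 + 37/78)) - 2246))/(29*(sqrt(46 - 49) + 112) - 3845) = (-883 + ((-268 + (29 + 78 + 37*(1/78))) - 2246))/(29*(sqrt(-3) + 112) - 3845) = (-883 + ((-268 + (29 + 78 + 37/78)) - 2246))/(29*(I*sqrt(3) + 112) - 3845) = (-883 + ((-268 + 8383/78) - 2246))/(29*(112 + I*sqrt(3)) - 3845) = (-883 + (-12521/78 - 2246))/((3248 + 29*I*sqrt(3)) - 3845) = (-883 - 187709/78)/(-597 + 29*I*sqrt(3)) = -256583/(78*(-597 + 29*I*sqrt(3)))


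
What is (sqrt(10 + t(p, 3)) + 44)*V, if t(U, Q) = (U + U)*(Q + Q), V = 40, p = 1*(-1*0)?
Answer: 1760 + 40*sqrt(10) ≈ 1886.5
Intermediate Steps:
p = 0 (p = 1*0 = 0)
t(U, Q) = 4*Q*U (t(U, Q) = (2*U)*(2*Q) = 4*Q*U)
(sqrt(10 + t(p, 3)) + 44)*V = (sqrt(10 + 4*3*0) + 44)*40 = (sqrt(10 + 0) + 44)*40 = (sqrt(10) + 44)*40 = (44 + sqrt(10))*40 = 1760 + 40*sqrt(10)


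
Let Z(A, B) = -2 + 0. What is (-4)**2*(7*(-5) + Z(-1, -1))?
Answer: -592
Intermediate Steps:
Z(A, B) = -2
(-4)**2*(7*(-5) + Z(-1, -1)) = (-4)**2*(7*(-5) - 2) = 16*(-35 - 2) = 16*(-37) = -592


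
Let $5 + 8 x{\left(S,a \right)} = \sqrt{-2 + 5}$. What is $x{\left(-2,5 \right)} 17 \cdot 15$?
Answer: $- \frac{1275}{8} + \frac{255 \sqrt{3}}{8} \approx -104.17$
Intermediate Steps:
$x{\left(S,a \right)} = - \frac{5}{8} + \frac{\sqrt{3}}{8}$ ($x{\left(S,a \right)} = - \frac{5}{8} + \frac{\sqrt{-2 + 5}}{8} = - \frac{5}{8} + \frac{\sqrt{3}}{8}$)
$x{\left(-2,5 \right)} 17 \cdot 15 = \left(- \frac{5}{8} + \frac{\sqrt{3}}{8}\right) 17 \cdot 15 = \left(- \frac{85}{8} + \frac{17 \sqrt{3}}{8}\right) 15 = - \frac{1275}{8} + \frac{255 \sqrt{3}}{8}$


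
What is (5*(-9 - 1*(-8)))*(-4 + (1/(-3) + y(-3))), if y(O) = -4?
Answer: 125/3 ≈ 41.667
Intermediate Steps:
(5*(-9 - 1*(-8)))*(-4 + (1/(-3) + y(-3))) = (5*(-9 - 1*(-8)))*(-4 + (1/(-3) - 4)) = (5*(-9 + 8))*(-4 + (1*(-⅓) - 4)) = (5*(-1))*(-4 + (-⅓ - 4)) = -5*(-4 - 13/3) = -5*(-25/3) = 125/3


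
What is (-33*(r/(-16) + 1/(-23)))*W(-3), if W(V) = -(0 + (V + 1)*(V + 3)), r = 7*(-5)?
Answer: 0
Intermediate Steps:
r = -35
W(V) = -(1 + V)*(3 + V) (W(V) = -(0 + (1 + V)*(3 + V)) = -(1 + V)*(3 + V))
(-33*(r/(-16) + 1/(-23)))*W(-3) = (-33*(-35/(-16) + 1/(-23)))*(-3 - 1*(-3)² - 4*(-3)) = (-33*(-35*(-1/16) + 1*(-1/23)))*(-3 - 1*9 + 12) = (-33*(35/16 - 1/23))*(-3 - 9 + 12) = -33*789/368*0 = -26037/368*0 = 0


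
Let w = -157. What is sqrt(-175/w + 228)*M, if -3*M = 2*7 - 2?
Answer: -4*sqrt(5647447)/157 ≈ -60.546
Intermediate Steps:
M = -4 (M = -(2*7 - 2)/3 = -(14 - 2)/3 = -1/3*12 = -4)
sqrt(-175/w + 228)*M = sqrt(-175/(-157) + 228)*(-4) = sqrt(-175*(-1/157) + 228)*(-4) = sqrt(175/157 + 228)*(-4) = sqrt(35971/157)*(-4) = (sqrt(5647447)/157)*(-4) = -4*sqrt(5647447)/157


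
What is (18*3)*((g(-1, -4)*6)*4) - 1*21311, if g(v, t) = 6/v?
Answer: -29087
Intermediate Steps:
(18*3)*((g(-1, -4)*6)*4) - 1*21311 = (18*3)*(((6/(-1))*6)*4) - 1*21311 = 54*(((6*(-1))*6)*4) - 21311 = 54*(-6*6*4) - 21311 = 54*(-36*4) - 21311 = 54*(-144) - 21311 = -7776 - 21311 = -29087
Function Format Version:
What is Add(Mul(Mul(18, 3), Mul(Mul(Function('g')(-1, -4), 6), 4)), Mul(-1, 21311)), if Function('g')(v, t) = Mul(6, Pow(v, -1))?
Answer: -29087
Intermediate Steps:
Add(Mul(Mul(18, 3), Mul(Mul(Function('g')(-1, -4), 6), 4)), Mul(-1, 21311)) = Add(Mul(Mul(18, 3), Mul(Mul(Mul(6, Pow(-1, -1)), 6), 4)), Mul(-1, 21311)) = Add(Mul(54, Mul(Mul(Mul(6, -1), 6), 4)), -21311) = Add(Mul(54, Mul(Mul(-6, 6), 4)), -21311) = Add(Mul(54, Mul(-36, 4)), -21311) = Add(Mul(54, -144), -21311) = Add(-7776, -21311) = -29087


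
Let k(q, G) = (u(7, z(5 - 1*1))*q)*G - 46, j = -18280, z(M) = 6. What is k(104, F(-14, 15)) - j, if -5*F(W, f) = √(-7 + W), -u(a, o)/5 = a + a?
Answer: 18234 + 1456*I*√21 ≈ 18234.0 + 6672.2*I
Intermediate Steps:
u(a, o) = -10*a (u(a, o) = -5*(a + a) = -10*a)
F(W, f) = -√(-7 + W)/5
k(q, G) = -46 - 70*G*q (k(q, G) = ((-10*7)*q)*G - 46 = (-70*q)*G - 46 = -70*G*q - 46 = -46 - 70*G*q)
k(104, F(-14, 15)) - j = (-46 - 70*(-√(-7 - 14)/5)*104) - 1*(-18280) = (-46 - 70*(-I*√21/5)*104) + 18280 = (-46 + 1456*I*√21) + 18280 = 18234 + 1456*I*√21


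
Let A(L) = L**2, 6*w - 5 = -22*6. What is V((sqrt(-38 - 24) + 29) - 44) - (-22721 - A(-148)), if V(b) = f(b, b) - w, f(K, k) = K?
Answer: 267787/6 + I*sqrt(62) ≈ 44631.0 + 7.874*I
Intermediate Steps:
w = -127/6 (w = 5/6 + (-22*6)/6 = 5/6 + (1/6)*(-132) = 5/6 - 22 = -127/6 ≈ -21.167)
V(b) = 127/6 + b (V(b) = b - 1*(-127/6) = b + 127/6 = 127/6 + b)
V((sqrt(-38 - 24) + 29) - 44) - (-22721 - A(-148)) = (127/6 + ((sqrt(-38 - 24) + 29) - 44)) - (-22721 - 1*(-148)**2) = (127/6 + ((sqrt(-62) + 29) - 44)) - (-22721 - 1*21904) = (127/6 + ((I*sqrt(62) + 29) - 44)) - (-22721 - 21904) = (127/6 + ((29 + I*sqrt(62)) - 44)) - 1*(-44625) = (127/6 + (-15 + I*sqrt(62))) + 44625 = (37/6 + I*sqrt(62)) + 44625 = 267787/6 + I*sqrt(62)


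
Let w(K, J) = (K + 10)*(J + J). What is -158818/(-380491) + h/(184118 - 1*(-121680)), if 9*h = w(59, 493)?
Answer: 77163727595/174530080227 ≈ 0.44212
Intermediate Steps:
w(K, J) = 2*J*(10 + K) (w(K, J) = (10 + K)*(2*J) = 2*J*(10 + K))
h = 22678/3 (h = (2*493*(10 + 59))/9 = (2*493*69)/9 = (⅑)*68034 = 22678/3 ≈ 7559.3)
-158818/(-380491) + h/(184118 - 1*(-121680)) = -158818/(-380491) + 22678/(3*(184118 - 1*(-121680))) = -158818*(-1/380491) + 22678/(3*(184118 + 121680)) = 158818/380491 + (22678/3)/305798 = 158818/380491 + (22678/3)*(1/305798) = 158818/380491 + 11339/458697 = 77163727595/174530080227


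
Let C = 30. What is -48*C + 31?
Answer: -1409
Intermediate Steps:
-48*C + 31 = -48*30 + 31 = -1440 + 31 = -1409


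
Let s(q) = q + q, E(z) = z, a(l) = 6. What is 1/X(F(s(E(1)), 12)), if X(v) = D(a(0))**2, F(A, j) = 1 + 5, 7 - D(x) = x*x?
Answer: 1/841 ≈ 0.0011891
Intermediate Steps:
D(x) = 7 - x**2 (D(x) = 7 - x*x = 7 - x**2)
s(q) = 2*q
F(A, j) = 6
X(v) = 841 (X(v) = (7 - 1*6**2)**2 = (7 - 1*36)**2 = (7 - 36)**2 = (-29)**2 = 841)
1/X(F(s(E(1)), 12)) = 1/841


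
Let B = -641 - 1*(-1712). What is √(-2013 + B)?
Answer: I*√942 ≈ 30.692*I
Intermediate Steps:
B = 1071 (B = -641 + 1712 = 1071)
√(-2013 + B) = √(-2013 + 1071) = √(-942) = I*√942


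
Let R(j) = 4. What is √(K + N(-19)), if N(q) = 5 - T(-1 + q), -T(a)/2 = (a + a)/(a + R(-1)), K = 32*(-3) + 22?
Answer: 8*I ≈ 8.0*I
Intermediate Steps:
K = -74 (K = -96 + 22 = -74)
T(a) = -4*a/(4 + a) (T(a) = -2*(a + a)/(a + 4) = -2*2*a/(4 + a) = -4*a/(4 + a))
N(q) = 5 + 4*(-1 + q)/(3 + q) (N(q) = 5 - (-4)*(-1 + q)/(4 + (-1 + q)) = 5 - (-4)*(-1 + q)/(3 + q) = 5 + 4*(-1 + q)/(3 + q))
√(K + N(-19)) = √(-74 + (11 + 9*(-19))/(3 - 19)) = √(-74 + (11 - 171)/(-16)) = √(-74 - 1/16*(-160)) = √(-74 + 10) = √(-64) = 8*I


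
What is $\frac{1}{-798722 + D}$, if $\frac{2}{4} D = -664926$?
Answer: $- \frac{1}{2128574} \approx -4.698 \cdot 10^{-7}$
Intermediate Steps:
$D = -1329852$ ($D = 2 \left(-664926\right) = -1329852$)
$\frac{1}{-798722 + D} = \frac{1}{-798722 - 1329852} = \frac{1}{-2128574} = - \frac{1}{2128574}$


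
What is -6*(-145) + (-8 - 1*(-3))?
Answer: 865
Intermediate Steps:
-6*(-145) + (-8 - 1*(-3)) = 870 + (-8 + 3) = 870 - 5 = 865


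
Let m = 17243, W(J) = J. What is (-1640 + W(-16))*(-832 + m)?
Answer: -27176616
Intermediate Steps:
(-1640 + W(-16))*(-832 + m) = (-1640 - 16)*(-832 + 17243) = -1656*16411 = -27176616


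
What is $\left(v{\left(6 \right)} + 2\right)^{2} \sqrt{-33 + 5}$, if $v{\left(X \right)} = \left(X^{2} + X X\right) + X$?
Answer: $12800 i \sqrt{7} \approx 33866.0 i$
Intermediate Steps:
$v{\left(X \right)} = X + 2 X^{2}$ ($v{\left(X \right)} = \left(X^{2} + X^{2}\right) + X = 2 X^{2} + X = X + 2 X^{2}$)
$\left(v{\left(6 \right)} + 2\right)^{2} \sqrt{-33 + 5} = \left(6 \left(1 + 2 \cdot 6\right) + 2\right)^{2} \sqrt{-33 + 5} = \left(6 \left(1 + 12\right) + 2\right)^{2} \sqrt{-28} = \left(6 \cdot 13 + 2\right)^{2} \cdot 2 i \sqrt{7} = \left(78 + 2\right)^{2} \cdot 2 i \sqrt{7} = 80^{2} \cdot 2 i \sqrt{7} = 6400 \cdot 2 i \sqrt{7} = 12800 i \sqrt{7}$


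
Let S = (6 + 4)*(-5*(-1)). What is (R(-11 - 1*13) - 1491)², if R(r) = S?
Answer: 2076481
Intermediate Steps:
S = 50 (S = 10*5 = 50)
R(r) = 50
(R(-11 - 1*13) - 1491)² = (50 - 1491)² = (-1441)² = 2076481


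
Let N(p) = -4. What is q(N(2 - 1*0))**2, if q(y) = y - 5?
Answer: 81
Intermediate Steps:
q(y) = -5 + y
q(N(2 - 1*0))**2 = (-5 - 4)**2 = (-9)**2 = 81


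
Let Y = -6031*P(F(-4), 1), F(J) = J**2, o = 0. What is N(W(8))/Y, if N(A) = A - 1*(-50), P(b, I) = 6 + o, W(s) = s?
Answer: -29/18093 ≈ -0.0016028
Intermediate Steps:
P(b, I) = 6 (P(b, I) = 6 + 0 = 6)
N(A) = 50 + A (N(A) = A + 50 = 50 + A)
Y = -36186 (Y = -6031*6 = -36186)
N(W(8))/Y = (50 + 8)/(-36186) = 58*(-1/36186) = -29/18093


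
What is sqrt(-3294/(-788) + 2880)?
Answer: 3*sqrt(49747622)/394 ≈ 53.705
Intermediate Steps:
sqrt(-3294/(-788) + 2880) = sqrt(-3294*(-1/788) + 2880) = sqrt(1647/394 + 2880) = sqrt(1136367/394) = 3*sqrt(49747622)/394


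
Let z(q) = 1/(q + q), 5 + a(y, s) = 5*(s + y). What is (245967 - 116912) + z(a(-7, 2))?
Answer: 7743299/60 ≈ 1.2906e+5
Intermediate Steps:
a(y, s) = -5 + 5*s + 5*y (a(y, s) = -5 + 5*(s + y) = -5 + (5*s + 5*y) = -5 + 5*s + 5*y)
z(q) = 1/(2*q)
(245967 - 116912) + z(a(-7, 2)) = (245967 - 116912) + 1/(2*(-5 + 5*2 + 5*(-7))) = 129055 + 1/(2*(-5 + 10 - 35)) = 129055 + (½)/(-30) = 129055 + (½)*(-1/30) = 129055 - 1/60 = 7743299/60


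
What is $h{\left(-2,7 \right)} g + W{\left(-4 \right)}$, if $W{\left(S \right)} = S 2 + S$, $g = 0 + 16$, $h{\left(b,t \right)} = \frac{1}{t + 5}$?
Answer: $- \frac{32}{3} \approx -10.667$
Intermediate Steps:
$h{\left(b,t \right)} = \frac{1}{5 + t}$
$g = 16$
$W{\left(S \right)} = 3 S$ ($W{\left(S \right)} = 2 S + S = 3 S$)
$h{\left(-2,7 \right)} g + W{\left(-4 \right)} = \frac{1}{5 + 7} \cdot 16 + 3 \left(-4\right) = \frac{1}{12} \cdot 16 - 12 = \frac{4}{3} - 12 = - \frac{32}{3}$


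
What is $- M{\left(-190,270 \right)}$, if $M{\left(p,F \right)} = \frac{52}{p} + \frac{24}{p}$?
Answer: $\frac{2}{5} \approx 0.4$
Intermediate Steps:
$M{\left(p,F \right)} = \frac{76}{p}$
$- M{\left(-190,270 \right)} = - \frac{76}{-190} = - \frac{76 \left(-1\right)}{190} = \left(-1\right) \left(- \frac{2}{5}\right) = \frac{2}{5}$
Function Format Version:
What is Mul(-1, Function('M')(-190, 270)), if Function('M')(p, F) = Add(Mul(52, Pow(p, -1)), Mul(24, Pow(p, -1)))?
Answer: Rational(2, 5) ≈ 0.40000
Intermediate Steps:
Function('M')(p, F) = Mul(76, Pow(p, -1))
Mul(-1, Function('M')(-190, 270)) = Mul(-1, Mul(76, Pow(-190, -1))) = Mul(-1, Mul(76, Rational(-1, 190))) = Mul(-1, Rational(-2, 5)) = Rational(2, 5)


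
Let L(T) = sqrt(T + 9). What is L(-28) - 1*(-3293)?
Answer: 3293 + I*sqrt(19) ≈ 3293.0 + 4.3589*I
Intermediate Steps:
L(T) = sqrt(9 + T)
L(-28) - 1*(-3293) = sqrt(9 - 28) - 1*(-3293) = sqrt(-19) + 3293 = I*sqrt(19) + 3293 = 3293 + I*sqrt(19)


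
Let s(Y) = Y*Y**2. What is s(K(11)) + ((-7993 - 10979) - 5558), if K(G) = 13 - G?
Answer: -24522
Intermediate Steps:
s(Y) = Y**3
s(K(11)) + ((-7993 - 10979) - 5558) = (13 - 1*11)**3 + ((-7993 - 10979) - 5558) = (13 - 11)**3 + (-18972 - 5558) = 2**3 - 24530 = 8 - 24530 = -24522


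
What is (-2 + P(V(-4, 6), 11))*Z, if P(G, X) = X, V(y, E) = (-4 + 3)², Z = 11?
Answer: 99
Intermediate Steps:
V(y, E) = 1 (V(y, E) = (-1)² = 1)
(-2 + P(V(-4, 6), 11))*Z = (-2 + 11)*11 = 9*11 = 99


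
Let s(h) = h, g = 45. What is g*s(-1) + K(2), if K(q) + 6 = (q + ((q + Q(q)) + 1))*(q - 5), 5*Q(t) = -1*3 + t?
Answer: -327/5 ≈ -65.400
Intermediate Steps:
Q(t) = -3/5 + t/5 (Q(t) = (-1*3 + t)/5 = (-3 + t)/5 = -3/5 + t/5)
K(q) = -6 + (-5 + q)*(2/5 + 11*q/5) (K(q) = -6 + (q + ((q + (-3/5 + q/5)) + 1))*(q - 5) = -6 + (q + ((-3/5 + 6*q/5) + 1))*(-5 + q) = -6 + (q + (2/5 + 6*q/5))*(-5 + q) = -6 + (2/5 + 11*q/5)*(-5 + q) = -6 + (-5 + q)*(2/5 + 11*q/5))
g*s(-1) + K(2) = 45*(-1) + (-8 - 53/5*2 + (11/5)*2**2) = -45 + (-8 - 106/5 + (11/5)*4) = -45 + (-8 - 106/5 + 44/5) = -45 - 102/5 = -327/5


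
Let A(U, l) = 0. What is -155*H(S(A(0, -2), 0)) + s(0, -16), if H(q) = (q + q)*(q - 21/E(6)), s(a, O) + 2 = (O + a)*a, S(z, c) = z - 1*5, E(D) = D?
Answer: -13177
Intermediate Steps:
S(z, c) = -5 + z (S(z, c) = z - 5 = -5 + z)
s(a, O) = -2 + a*(O + a) (s(a, O) = -2 + (O + a)*a = -2 + a*(O + a))
H(q) = 2*q*(-7/2 + q) (H(q) = (q + q)*(q - 21/6) = (2*q)*(q - 21*⅙) = (2*q)*(q - 7/2) = (2*q)*(-7/2 + q) = 2*q*(-7/2 + q))
-155*H(S(A(0, -2), 0)) + s(0, -16) = -155*(-5 + 0)*(-7 + 2*(-5 + 0)) + (-2 + 0² - 16*0) = -(-775)*(-7 + 2*(-5)) + (-2 + 0 + 0) = -(-775)*(-7 - 10) - 2 = -(-775)*(-17) - 2 = -155*85 - 2 = -13175 - 2 = -13177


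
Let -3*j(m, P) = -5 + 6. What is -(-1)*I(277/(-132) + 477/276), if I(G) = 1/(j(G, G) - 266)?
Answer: -3/799 ≈ -0.0037547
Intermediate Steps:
j(m, P) = -⅓ (j(m, P) = -(-5 + 6)/3 = -⅓*1 = -⅓)
I(G) = -3/799 (I(G) = 1/(-⅓ - 266) = 1/(-799/3) = -3/799)
-(-1)*I(277/(-132) + 477/276) = -(-1)*(-3)/799 = -1*3/799 = -3/799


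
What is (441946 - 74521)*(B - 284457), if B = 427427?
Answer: 52530752250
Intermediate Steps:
(441946 - 74521)*(B - 284457) = (441946 - 74521)*(427427 - 284457) = 367425*142970 = 52530752250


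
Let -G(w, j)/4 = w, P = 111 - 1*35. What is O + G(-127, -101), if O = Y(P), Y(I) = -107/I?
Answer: 38501/76 ≈ 506.59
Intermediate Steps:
P = 76 (P = 111 - 35 = 76)
G(w, j) = -4*w
O = -107/76 ≈ -1.4079
O + G(-127, -101) = -107/76 - 4*(-127) = -107/76 + 508 = 38501/76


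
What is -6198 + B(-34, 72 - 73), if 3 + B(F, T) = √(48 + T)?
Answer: -6201 + √47 ≈ -6194.1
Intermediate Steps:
B(F, T) = -3 + √(48 + T)
-6198 + B(-34, 72 - 73) = -6198 + (-3 + √(48 + (72 - 73))) = -6198 + (-3 + √(48 - 1)) = -6198 + (-3 + √47) = -6201 + √47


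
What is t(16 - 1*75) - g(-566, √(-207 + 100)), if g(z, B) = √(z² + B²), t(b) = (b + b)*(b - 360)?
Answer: 49442 - √320249 ≈ 48876.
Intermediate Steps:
t(b) = 2*b*(-360 + b) (t(b) = (2*b)*(-360 + b) = 2*b*(-360 + b))
g(z, B) = √(B² + z²)
t(16 - 1*75) - g(-566, √(-207 + 100)) = 2*(16 - 1*75)*(-360 + (16 - 1*75)) - √((√(-207 + 100))² + (-566)²) = 2*(16 - 75)*(-360 + (16 - 75)) - √((√(-107))² + 320356) = 2*(-59)*(-360 - 59) - √((I*√107)² + 320356) = 2*(-59)*(-419) - √(-107 + 320356) = 49442 - √320249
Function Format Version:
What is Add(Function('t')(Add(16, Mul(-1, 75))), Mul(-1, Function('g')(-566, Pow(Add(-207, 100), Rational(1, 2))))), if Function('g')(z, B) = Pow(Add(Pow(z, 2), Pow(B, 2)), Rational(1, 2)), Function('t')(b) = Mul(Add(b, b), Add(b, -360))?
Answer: Add(49442, Mul(-1, Pow(320249, Rational(1, 2)))) ≈ 48876.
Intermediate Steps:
Function('t')(b) = Mul(2, b, Add(-360, b)) (Function('t')(b) = Mul(Mul(2, b), Add(-360, b)) = Mul(2, b, Add(-360, b)))
Function('g')(z, B) = Pow(Add(Pow(B, 2), Pow(z, 2)), Rational(1, 2))
Add(Function('t')(Add(16, Mul(-1, 75))), Mul(-1, Function('g')(-566, Pow(Add(-207, 100), Rational(1, 2))))) = Add(Mul(2, Add(16, Mul(-1, 75)), Add(-360, Add(16, Mul(-1, 75)))), Mul(-1, Pow(Add(Pow(Pow(Add(-207, 100), Rational(1, 2)), 2), Pow(-566, 2)), Rational(1, 2)))) = Add(Mul(2, Add(16, -75), Add(-360, Add(16, -75))), Mul(-1, Pow(Add(Pow(Pow(-107, Rational(1, 2)), 2), 320356), Rational(1, 2)))) = Add(Mul(2, -59, Add(-360, -59)), Mul(-1, Pow(Add(Pow(Mul(I, Pow(107, Rational(1, 2))), 2), 320356), Rational(1, 2)))) = Add(Mul(2, -59, -419), Mul(-1, Pow(Add(-107, 320356), Rational(1, 2)))) = Add(49442, Mul(-1, Pow(320249, Rational(1, 2))))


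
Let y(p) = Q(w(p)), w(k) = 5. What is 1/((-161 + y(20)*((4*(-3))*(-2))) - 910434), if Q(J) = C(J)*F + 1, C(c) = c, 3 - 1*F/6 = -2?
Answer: -1/906971 ≈ -1.1026e-6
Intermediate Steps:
F = 30 (F = 18 - 6*(-2) = 18 + 12 = 30)
Q(J) = 1 + 30*J (Q(J) = J*30 + 1 = 30*J + 1 = 1 + 30*J)
y(p) = 151 (y(p) = 1 + 30*5 = 1 + 150 = 151)
1/((-161 + y(20)*((4*(-3))*(-2))) - 910434) = 1/((-161 + 151*((4*(-3))*(-2))) - 910434) = 1/((-161 + 151*(-12*(-2))) - 910434) = 1/((-161 + 151*24) - 910434) = 1/((-161 + 3624) - 910434) = 1/(3463 - 910434) = 1/(-906971) = -1/906971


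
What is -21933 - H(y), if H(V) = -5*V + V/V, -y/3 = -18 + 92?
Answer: -23044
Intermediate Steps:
y = -222 (y = -3*(-18 + 92) = -3*74 = -222)
H(V) = 1 - 5*V (H(V) = -5*V + 1 = 1 - 5*V)
-21933 - H(y) = -21933 - (1 - 5*(-222)) = -21933 - (1 + 1110) = -21933 - 1*1111 = -21933 - 1111 = -23044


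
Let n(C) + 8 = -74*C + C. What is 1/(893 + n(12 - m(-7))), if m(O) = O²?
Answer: 1/3586 ≈ 0.00027886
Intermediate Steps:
n(C) = -8 - 73*C (n(C) = -8 + (-74*C + C) = -8 - 73*C)
1/(893 + n(12 - m(-7))) = 1/(893 + (-8 - 73*(12 - 1*(-7)²))) = 1/(893 + (-8 - 73*(12 - 1*49))) = 1/(893 + (-8 - 73*(12 - 49))) = 1/(893 + (-8 - 73*(-37))) = 1/(893 + (-8 + 2701)) = 1/(893 + 2693) = 1/3586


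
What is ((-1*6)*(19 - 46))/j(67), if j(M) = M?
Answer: 162/67 ≈ 2.4179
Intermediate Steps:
((-1*6)*(19 - 46))/j(67) = ((-1*6)*(19 - 46))/67 = -6*(-27)*(1/67) = 162*(1/67) = 162/67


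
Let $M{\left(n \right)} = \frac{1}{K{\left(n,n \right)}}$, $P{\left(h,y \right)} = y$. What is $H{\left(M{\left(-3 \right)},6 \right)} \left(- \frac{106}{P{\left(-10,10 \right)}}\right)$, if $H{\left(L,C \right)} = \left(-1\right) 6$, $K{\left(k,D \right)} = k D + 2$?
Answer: $\frac{318}{5} \approx 63.6$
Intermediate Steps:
$K{\left(k,D \right)} = 2 + D k$ ($K{\left(k,D \right)} = D k + 2 = 2 + D k$)
$M{\left(n \right)} = \frac{1}{2 + n^{2}}$ ($M{\left(n \right)} = \frac{1}{2 + n n} = \frac{1}{2 + n^{2}}$)
$H{\left(L,C \right)} = -6$
$H{\left(M{\left(-3 \right)},6 \right)} \left(- \frac{106}{P{\left(-10,10 \right)}}\right) = - 6 \left(- \frac{106}{10}\right) = - 6 \left(\left(-106\right) \frac{1}{10}\right) = \left(-6\right) \left(- \frac{53}{5}\right) = \frac{318}{5}$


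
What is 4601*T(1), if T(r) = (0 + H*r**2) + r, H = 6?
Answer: 32207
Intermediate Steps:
T(r) = r + 6*r**2 (T(r) = (0 + 6*r**2) + r = 6*r**2 + r = r + 6*r**2)
4601*T(1) = 4601*(1*(1 + 6*1)) = 4601*(1*(1 + 6)) = 4601*(1*7) = 4601*7 = 32207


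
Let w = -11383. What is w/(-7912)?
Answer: 11383/7912 ≈ 1.4387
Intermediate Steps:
w/(-7912) = -11383/(-7912) = -11383*(-1/7912) = 11383/7912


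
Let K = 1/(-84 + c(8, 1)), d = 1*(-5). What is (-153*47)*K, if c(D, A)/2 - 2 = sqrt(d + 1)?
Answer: 35955/401 + 7191*I/1604 ≈ 89.663 + 4.4832*I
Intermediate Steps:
d = -5
c(D, A) = 4 + 4*I (c(D, A) = 4 + 2*sqrt(-5 + 1) = 4 + 2*sqrt(-4) = 4 + 2*(2*I) = 4 + 4*I)
K = (-80 - 4*I)/6416 (K = 1/(-84 + (4 + 4*I)) = 1/(-80 + 4*I) = (-80 - 4*I)/6416 ≈ -0.012469 - 0.00062344*I)
(-153*47)*K = (-153*47)*(-5/401 - I/1604) = -7191*(-5/401 - I/1604) = 35955/401 + 7191*I/1604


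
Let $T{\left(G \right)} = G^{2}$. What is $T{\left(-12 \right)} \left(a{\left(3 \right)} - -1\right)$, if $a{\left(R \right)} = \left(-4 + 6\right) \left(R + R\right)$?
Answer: $1872$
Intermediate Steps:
$a{\left(R \right)} = 4 R$ ($a{\left(R \right)} = 2 \cdot 2 R = 4 R$)
$T{\left(-12 \right)} \left(a{\left(3 \right)} - -1\right) = \left(-12\right)^{2} \left(4 \cdot 3 - -1\right) = 144 \left(12 + 1\right) = 144 \cdot 13 = 1872$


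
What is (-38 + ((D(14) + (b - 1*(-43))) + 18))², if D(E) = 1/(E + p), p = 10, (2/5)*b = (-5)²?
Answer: 4214809/576 ≈ 7317.4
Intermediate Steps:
b = 125/2 (b = (5/2)*(-5)² = (5/2)*25 = 125/2 ≈ 62.500)
D(E) = 1/(10 + E) (D(E) = 1/(E + 10) = 1/(10 + E))
(-38 + ((D(14) + (b - 1*(-43))) + 18))² = (-38 + ((1/(10 + 14) + (125/2 - 1*(-43))) + 18))² = (-38 + ((1/24 + (125/2 + 43)) + 18))² = (-38 + ((1/24 + 211/2) + 18))² = (-38 + (2533/24 + 18))² = (-38 + 2965/24)² = (2053/24)² = 4214809/576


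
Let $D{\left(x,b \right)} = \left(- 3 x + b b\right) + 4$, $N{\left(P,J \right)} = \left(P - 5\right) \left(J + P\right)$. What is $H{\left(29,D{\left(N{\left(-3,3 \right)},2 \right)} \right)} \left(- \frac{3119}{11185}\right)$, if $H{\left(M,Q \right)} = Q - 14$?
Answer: $\frac{18714}{11185} \approx 1.6731$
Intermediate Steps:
$N{\left(P,J \right)} = \left(-5 + P\right) \left(J + P\right)$
$D{\left(x,b \right)} = 4 + b^{2} - 3 x$ ($D{\left(x,b \right)} = \left(- 3 x + b^{2}\right) + 4 = \left(b^{2} - 3 x\right) + 4 = 4 + b^{2} - 3 x$)
$H{\left(M,Q \right)} = -14 + Q$ ($H{\left(M,Q \right)} = Q - 14 = -14 + Q$)
$H{\left(29,D{\left(N{\left(-3,3 \right)},2 \right)} \right)} \left(- \frac{3119}{11185}\right) = \left(-14 + \left(4 + 2^{2} - 3 \left(\left(-3\right)^{2} - 15 - -15 + 3 \left(-3\right)\right)\right)\right) \left(- \frac{3119}{11185}\right) = \left(-14 + \left(4 + 4 - 3 \left(9 - 15 + 15 - 9\right)\right)\right) \left(\left(-3119\right) \frac{1}{11185}\right) = \left(-14 + \left(4 + 4 - 0\right)\right) \left(- \frac{3119}{11185}\right) = \left(-14 + \left(4 + 4 + 0\right)\right) \left(- \frac{3119}{11185}\right) = \left(-14 + 8\right) \left(- \frac{3119}{11185}\right) = \left(-6\right) \left(- \frac{3119}{11185}\right) = \frac{18714}{11185}$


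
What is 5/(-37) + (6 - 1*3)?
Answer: 106/37 ≈ 2.8649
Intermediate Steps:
5/(-37) + (6 - 1*3) = 5*(-1/37) + (6 - 3) = -5/37 + 3 = 106/37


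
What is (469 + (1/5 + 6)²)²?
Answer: 160934596/625 ≈ 2.5750e+5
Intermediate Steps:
(469 + (1/5 + 6)²)² = (469 + (⅕ + 6)²)² = (469 + (31/5)²)² = (469 + 961/25)² = (12686/25)² = 160934596/625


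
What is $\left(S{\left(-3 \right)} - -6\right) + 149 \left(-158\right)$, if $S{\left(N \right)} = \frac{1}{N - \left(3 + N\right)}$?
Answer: $- \frac{70609}{3} \approx -23536.0$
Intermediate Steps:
$S{\left(N \right)} = - \frac{1}{3}$ ($S{\left(N \right)} = \frac{1}{-3} = - \frac{1}{3}$)
$\left(S{\left(-3 \right)} - -6\right) + 149 \left(-158\right) = \left(- \frac{1}{3} - -6\right) + 149 \left(-158\right) = \left(- \frac{1}{3} + 6\right) - 23542 = \frac{17}{3} - 23542 = - \frac{70609}{3}$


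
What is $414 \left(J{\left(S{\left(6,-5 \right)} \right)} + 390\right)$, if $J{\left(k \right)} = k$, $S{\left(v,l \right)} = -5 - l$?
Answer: $161460$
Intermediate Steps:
$414 \left(J{\left(S{\left(6,-5 \right)} \right)} + 390\right) = 414 \left(\left(-5 - -5\right) + 390\right) = 414 \left(\left(-5 + 5\right) + 390\right) = 414 \left(0 + 390\right) = 414 \cdot 390 = 161460$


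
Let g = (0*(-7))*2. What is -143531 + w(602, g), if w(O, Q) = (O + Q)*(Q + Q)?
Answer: -143531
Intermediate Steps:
g = 0 (g = 0*2 = 0)
w(O, Q) = 2*Q*(O + Q) (w(O, Q) = (O + Q)*(2*Q) = 2*Q*(O + Q))
-143531 + w(602, g) = -143531 + 2*0*(602 + 0) = -143531 + 2*0*602 = -143531 + 0 = -143531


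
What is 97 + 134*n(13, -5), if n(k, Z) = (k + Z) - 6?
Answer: 365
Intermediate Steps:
n(k, Z) = -6 + Z + k (n(k, Z) = (Z + k) - 6 = -6 + Z + k)
97 + 134*n(13, -5) = 97 + 134*(-6 - 5 + 13) = 97 + 134*2 = 97 + 268 = 365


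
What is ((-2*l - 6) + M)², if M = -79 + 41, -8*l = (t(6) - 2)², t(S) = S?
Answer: 1600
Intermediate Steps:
l = -2 (l = -(6 - 2)²/8 = -⅛*4² = -⅛*16 = -2)
M = -38
((-2*l - 6) + M)² = ((-2*(-2) - 6) - 38)² = ((4 - 6) - 38)² = (-2 - 38)² = (-40)² = 1600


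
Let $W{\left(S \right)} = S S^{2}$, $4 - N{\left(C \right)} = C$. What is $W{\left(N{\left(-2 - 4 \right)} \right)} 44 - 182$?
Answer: $43818$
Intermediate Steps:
$N{\left(C \right)} = 4 - C$
$W{\left(S \right)} = S^{3}$
$W{\left(N{\left(-2 - 4 \right)} \right)} 44 - 182 = \left(4 - \left(-2 - 4\right)\right)^{3} \cdot 44 - 182 = \left(4 - -6\right)^{3} \cdot 44 - 182 = \left(4 + 6\right)^{3} \cdot 44 - 182 = 10^{3} \cdot 44 - 182 = 1000 \cdot 44 - 182 = 44000 - 182 = 43818$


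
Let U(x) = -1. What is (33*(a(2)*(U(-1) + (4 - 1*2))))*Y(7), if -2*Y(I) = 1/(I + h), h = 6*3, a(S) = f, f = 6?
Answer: -99/25 ≈ -3.9600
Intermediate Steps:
a(S) = 6
h = 18
Y(I) = -1/(2*(18 + I)) (Y(I) = -1/(2*(I + 18)) = -1/(2*(18 + I)))
(33*(a(2)*(U(-1) + (4 - 1*2))))*Y(7) = (33*(6*(-1 + (4 - 1*2))))*(-1/(36 + 2*7)) = (33*(6*(-1 + (4 - 2))))*(-1/(36 + 14)) = (33*(6*(-1 + 2)))*(-1/50) = (33*(6*1))*(-1*1/50) = (33*6)*(-1/50) = 198*(-1/50) = -99/25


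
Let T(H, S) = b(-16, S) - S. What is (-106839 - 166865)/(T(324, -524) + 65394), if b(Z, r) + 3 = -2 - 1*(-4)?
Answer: -273704/65917 ≈ -4.1523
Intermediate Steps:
b(Z, r) = -1 (b(Z, r) = -3 + (-2 - 1*(-4)) = -3 + (-2 + 4) = -3 + 2 = -1)
T(H, S) = -1 - S
(-106839 - 166865)/(T(324, -524) + 65394) = (-106839 - 166865)/((-1 - 1*(-524)) + 65394) = -273704/((-1 + 524) + 65394) = -273704/(523 + 65394) = -273704/65917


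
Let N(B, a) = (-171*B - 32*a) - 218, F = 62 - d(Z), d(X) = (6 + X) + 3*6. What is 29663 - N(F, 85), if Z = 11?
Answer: 37218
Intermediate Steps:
d(X) = 24 + X (d(X) = (6 + X) + 18 = 24 + X)
F = 27 (F = 62 - (24 + 11) = 62 - 1*35 = 62 - 35 = 27)
N(B, a) = -218 - 171*B - 32*a
29663 - N(F, 85) = 29663 - (-218 - 171*27 - 32*85) = 29663 - (-218 - 4617 - 2720) = 29663 - 1*(-7555) = 29663 + 7555 = 37218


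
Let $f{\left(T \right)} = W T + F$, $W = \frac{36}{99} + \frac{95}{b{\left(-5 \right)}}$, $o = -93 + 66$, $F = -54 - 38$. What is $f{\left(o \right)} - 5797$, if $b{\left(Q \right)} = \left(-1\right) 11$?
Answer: $- \frac{62322}{11} \approx -5665.6$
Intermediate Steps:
$F = -92$ ($F = -54 - 38 = -92$)
$b{\left(Q \right)} = -11$
$o = -27$
$W = - \frac{91}{11}$ ($W = \frac{36}{99} + \frac{95}{-11} = 36 \cdot \frac{1}{99} + 95 \left(- \frac{1}{11}\right) = \frac{4}{11} - \frac{95}{11} = - \frac{91}{11} \approx -8.2727$)
$f{\left(T \right)} = -92 - \frac{91 T}{11}$ ($f{\left(T \right)} = - \frac{91 T}{11} - 92 = -92 - \frac{91 T}{11}$)
$f{\left(o \right)} - 5797 = \left(-92 - - \frac{2457}{11}\right) - 5797 = \left(-92 + \frac{2457}{11}\right) - 5797 = \frac{1445}{11} - 5797 = - \frac{62322}{11}$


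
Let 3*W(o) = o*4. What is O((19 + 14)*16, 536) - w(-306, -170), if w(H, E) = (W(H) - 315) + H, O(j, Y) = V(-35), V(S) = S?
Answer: 994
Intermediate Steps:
W(o) = 4*o/3 (W(o) = (o*4)/3 = (4*o)/3 = 4*o/3)
O(j, Y) = -35
w(H, E) = -315 + 7*H/3 (w(H, E) = (4*H/3 - 315) + H = (-315 + 4*H/3) + H = -315 + 7*H/3)
O((19 + 14)*16, 536) - w(-306, -170) = -35 - (-315 + (7/3)*(-306)) = -35 - (-315 - 714) = -35 - 1*(-1029) = -35 + 1029 = 994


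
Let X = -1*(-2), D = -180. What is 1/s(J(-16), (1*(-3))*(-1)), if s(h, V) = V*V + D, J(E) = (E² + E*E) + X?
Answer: -1/171 ≈ -0.0058480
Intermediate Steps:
X = 2
J(E) = 2 + 2*E² (J(E) = (E² + E*E) + 2 = (E² + E²) + 2 = 2*E² + 2 = 2 + 2*E²)
s(h, V) = -180 + V² (s(h, V) = V*V - 180 = V² - 180 = -180 + V²)
1/s(J(-16), (1*(-3))*(-1)) = 1/(-180 + ((1*(-3))*(-1))²) = 1/(-180 + (-3*(-1))²) = 1/(-180 + 3²) = 1/(-180 + 9) = 1/(-171) = -1/171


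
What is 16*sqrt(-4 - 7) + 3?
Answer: 3 + 16*I*sqrt(11) ≈ 3.0 + 53.066*I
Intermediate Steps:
16*sqrt(-4 - 7) + 3 = 16*sqrt(-11) + 3 = 16*(I*sqrt(11)) + 3 = 16*I*sqrt(11) + 3 = 3 + 16*I*sqrt(11)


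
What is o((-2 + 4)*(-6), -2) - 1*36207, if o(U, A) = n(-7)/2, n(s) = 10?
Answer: -36202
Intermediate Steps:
o(U, A) = 5 (o(U, A) = 10/2 = 10*(1/2) = 5)
o((-2 + 4)*(-6), -2) - 1*36207 = 5 - 1*36207 = 5 - 36207 = -36202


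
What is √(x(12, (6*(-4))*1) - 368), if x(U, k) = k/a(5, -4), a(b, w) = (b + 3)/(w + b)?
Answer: I*√371 ≈ 19.261*I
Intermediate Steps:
a(b, w) = (3 + b)/(b + w)
x(U, k) = k/8 (x(U, k) = k/(((3 + 5)/(5 - 4))) = k/((8/1)) = k/((1*8)) = k/8)
√(x(12, (6*(-4))*1) - 368) = √(((6*(-4))*1)/8 - 368) = √((-24*1)/8 - 368) = √((⅛)*(-24) - 368) = √(-3 - 368) = √(-371) = I*√371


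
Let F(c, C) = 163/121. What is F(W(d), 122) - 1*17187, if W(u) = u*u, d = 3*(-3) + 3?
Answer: -2079464/121 ≈ -17186.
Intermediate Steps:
d = -6 (d = -9 + 3 = -6)
W(u) = u²
F(c, C) = 163/121 (F(c, C) = 163*(1/121) = 163/121)
F(W(d), 122) - 1*17187 = 163/121 - 1*17187 = 163/121 - 17187 = -2079464/121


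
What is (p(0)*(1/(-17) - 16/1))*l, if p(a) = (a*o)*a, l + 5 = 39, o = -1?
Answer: 0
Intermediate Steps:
l = 34 (l = -5 + 39 = 34)
p(a) = -a² (p(a) = (a*(-1))*a = (-a)*a = -a²)
(p(0)*(1/(-17) - 16/1))*l = ((-1*0²)*(1/(-17) - 16/1))*34 = ((-1*0)*(1*(-1/17) - 16*1))*34 = (0*(-1/17 - 16))*34 = (0*(-273/17))*34 = 0*34 = 0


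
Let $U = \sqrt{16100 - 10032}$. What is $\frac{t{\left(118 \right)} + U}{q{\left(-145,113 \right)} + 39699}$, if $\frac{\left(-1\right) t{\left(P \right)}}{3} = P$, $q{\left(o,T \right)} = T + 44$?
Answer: $- \frac{177}{19928} + \frac{\sqrt{1517}}{19928} \approx -0.0069275$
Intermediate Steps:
$q{\left(o,T \right)} = 44 + T$
$t{\left(P \right)} = - 3 P$
$U = 2 \sqrt{1517}$ ($U = \sqrt{6068} = 2 \sqrt{1517} \approx 77.897$)
$\frac{t{\left(118 \right)} + U}{q{\left(-145,113 \right)} + 39699} = \frac{\left(-3\right) 118 + 2 \sqrt{1517}}{\left(44 + 113\right) + 39699} = \frac{-354 + 2 \sqrt{1517}}{157 + 39699} = \frac{-354 + 2 \sqrt{1517}}{39856} = \left(-354 + 2 \sqrt{1517}\right) \frac{1}{39856} = - \frac{177}{19928} + \frac{\sqrt{1517}}{19928}$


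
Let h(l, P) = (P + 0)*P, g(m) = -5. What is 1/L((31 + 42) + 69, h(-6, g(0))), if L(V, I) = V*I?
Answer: 1/3550 ≈ 0.00028169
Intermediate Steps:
h(l, P) = P**2 (h(l, P) = P*P = P**2)
L(V, I) = I*V
1/L((31 + 42) + 69, h(-6, g(0))) = 1/((-5)**2*((31 + 42) + 69)) = 1/(25*(73 + 69)) = 1/(25*142) = 1/3550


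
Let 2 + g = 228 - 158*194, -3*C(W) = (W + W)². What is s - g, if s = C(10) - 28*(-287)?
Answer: 114986/3 ≈ 38329.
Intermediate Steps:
C(W) = -4*W²/3 (C(W) = -(W + W)²/3 = -4*W²/3)
s = 23708/3 (s = -4/3*10² - 28*(-287) = -4/3*100 + 8036 = -400/3 + 8036 = 23708/3 ≈ 7902.7)
g = -30426 (g = -2 + (228 - 158*194) = -2 + (228 - 30652) = -2 - 30424 = -30426)
s - g = 23708/3 - 1*(-30426) = 23708/3 + 30426 = 114986/3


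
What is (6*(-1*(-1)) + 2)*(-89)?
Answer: -712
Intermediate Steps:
(6*(-1*(-1)) + 2)*(-89) = (6*1 + 2)*(-89) = (6 + 2)*(-89) = 8*(-89) = -712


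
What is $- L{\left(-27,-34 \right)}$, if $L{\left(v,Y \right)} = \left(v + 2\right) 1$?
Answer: $25$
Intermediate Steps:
$L{\left(v,Y \right)} = 2 + v$ ($L{\left(v,Y \right)} = \left(2 + v\right) 1 = 2 + v$)
$- L{\left(-27,-34 \right)} = - (2 - 27) = \left(-1\right) \left(-25\right) = 25$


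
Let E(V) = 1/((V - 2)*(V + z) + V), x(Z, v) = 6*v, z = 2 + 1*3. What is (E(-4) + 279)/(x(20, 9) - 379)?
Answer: -2789/3250 ≈ -0.85815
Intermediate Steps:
z = 5 (z = 2 + 3 = 5)
E(V) = 1/(V + (-2 + V)*(5 + V)) (E(V) = 1/((V - 2)*(V + 5) + V) = 1/((-2 + V)*(5 + V) + V) = 1/(V + (-2 + V)*(5 + V)))
(E(-4) + 279)/(x(20, 9) - 379) = (1/(-10 + (-4)**2 + 4*(-4)) + 279)/(6*9 - 379) = (1/(-10 + 16 - 16) + 279)/(54 - 379) = (1/(-10) + 279)/(-325) = (-1/10 + 279)*(-1/325) = (2789/10)*(-1/325) = -2789/3250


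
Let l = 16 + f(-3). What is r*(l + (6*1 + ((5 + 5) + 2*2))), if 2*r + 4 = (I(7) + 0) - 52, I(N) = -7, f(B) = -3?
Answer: -2079/2 ≈ -1039.5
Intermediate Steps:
r = -63/2 (r = -2 + ((-7 + 0) - 52)/2 = -2 + (-7 - 52)/2 = -2 + (1/2)*(-59) = -2 - 59/2 = -63/2 ≈ -31.500)
l = 13 (l = 16 - 3 = 13)
r*(l + (6*1 + ((5 + 5) + 2*2))) = -63*(13 + (6*1 + ((5 + 5) + 2*2)))/2 = -63*(13 + (6 + (10 + 4)))/2 = -63*(13 + (6 + 14))/2 = -63*(13 + 20)/2 = -63/2*33 = -2079/2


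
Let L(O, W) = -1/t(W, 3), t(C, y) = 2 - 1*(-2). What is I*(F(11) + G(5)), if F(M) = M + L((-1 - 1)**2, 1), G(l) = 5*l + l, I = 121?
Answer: 19723/4 ≈ 4930.8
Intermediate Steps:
t(C, y) = 4 (t(C, y) = 2 + 2 = 4)
G(l) = 6*l
L(O, W) = -1/4
F(M) = -1/4 + M (F(M) = M - 1/4 = -1/4 + M)
I*(F(11) + G(5)) = 121*((-1/4 + 11) + 6*5) = 121*(43/4 + 30) = 121*(163/4) = 19723/4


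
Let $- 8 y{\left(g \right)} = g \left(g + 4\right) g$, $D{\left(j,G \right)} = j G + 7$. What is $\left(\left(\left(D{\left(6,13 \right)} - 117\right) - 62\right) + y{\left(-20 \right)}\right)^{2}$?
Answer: $498436$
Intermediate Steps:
$D{\left(j,G \right)} = 7 + G j$ ($D{\left(j,G \right)} = G j + 7 = 7 + G j$)
$y{\left(g \right)} = - \frac{g^{2} \left(4 + g\right)}{8}$ ($y{\left(g \right)} = - \frac{g \left(g + 4\right) g}{8} = - \frac{g \left(4 + g\right) g}{8} = - \frac{g^{2} \left(4 + g\right)}{8}$)
$\left(\left(\left(D{\left(6,13 \right)} - 117\right) - 62\right) + y{\left(-20 \right)}\right)^{2} = \left(\left(\left(\left(7 + 13 \cdot 6\right) - 117\right) - 62\right) + \frac{\left(-20\right)^{2} \left(-4 - -20\right)}{8}\right)^{2} = \left(\left(\left(\left(7 + 78\right) - 117\right) - 62\right) + \frac{1}{8} \cdot 400 \left(-4 + 20\right)\right)^{2} = \left(\left(\left(85 - 117\right) - 62\right) + \frac{1}{8} \cdot 400 \cdot 16\right)^{2} = \left(\left(-32 - 62\right) + 800\right)^{2} = \left(-94 + 800\right)^{2} = 706^{2} = 498436$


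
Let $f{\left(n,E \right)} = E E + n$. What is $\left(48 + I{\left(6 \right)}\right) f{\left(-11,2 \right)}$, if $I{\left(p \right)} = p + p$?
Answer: $-420$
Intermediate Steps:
$f{\left(n,E \right)} = n + E^{2}$ ($f{\left(n,E \right)} = E^{2} + n = n + E^{2}$)
$I{\left(p \right)} = 2 p$
$\left(48 + I{\left(6 \right)}\right) f{\left(-11,2 \right)} = \left(48 + 2 \cdot 6\right) \left(-11 + 2^{2}\right) = \left(48 + 12\right) \left(-11 + 4\right) = 60 \left(-7\right) = -420$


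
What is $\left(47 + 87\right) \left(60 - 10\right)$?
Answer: $6700$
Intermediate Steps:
$\left(47 + 87\right) \left(60 - 10\right) = 134 \cdot 50 = 6700$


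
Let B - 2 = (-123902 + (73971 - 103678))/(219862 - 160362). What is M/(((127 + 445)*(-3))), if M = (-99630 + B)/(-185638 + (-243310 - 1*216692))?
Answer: -5928019609/65921135280000 ≈ -8.9926e-5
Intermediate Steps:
B = -34609/59500 (B = 2 + (-123902 + (73971 - 103678))/(219862 - 160362) = 2 + (-123902 - 29707)/59500 = 2 - 153609*1/59500 = 2 - 153609/59500 = -34609/59500 ≈ -0.58166)
M = 5928019609/38415580000 (M = (-99630 - 34609/59500)/(-185638 + (-243310 - 1*216692)) = -5928019609/(59500*(-185638 + (-243310 - 216692))) = -5928019609/(59500*(-185638 - 460002)) = -5928019609/59500/(-645640) = -5928019609/59500*(-1/645640) = 5928019609/38415580000 ≈ 0.15431)
M/(((127 + 445)*(-3))) = 5928019609/(38415580000*(((127 + 445)*(-3)))) = 5928019609/(38415580000*((572*(-3)))) = (5928019609/38415580000)/(-1716) = (5928019609/38415580000)*(-1/1716) = -5928019609/65921135280000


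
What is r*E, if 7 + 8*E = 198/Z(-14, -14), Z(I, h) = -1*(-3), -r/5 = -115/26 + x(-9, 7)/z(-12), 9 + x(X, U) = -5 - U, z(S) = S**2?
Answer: 841045/4992 ≈ 168.48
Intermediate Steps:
x(X, U) = -14 - U (x(X, U) = -9 + (-5 - U) = -14 - U)
r = 14255/624 (r = -5*(-115/26 + (-14 - 1*7)/((-12)**2)) = -5*(-115*1/26 + (-14 - 7)/144) = -5*(-115/26 - 21*1/144) = -5*(-115/26 - 7/48) = -5*(-2851/624) = 14255/624 ≈ 22.845)
Z(I, h) = 3
E = 59/8 (E = -7/8 + (198/3)/8 = -7/8 + (198*(1/3))/8 = -7/8 + (1/8)*66 = -7/8 + 33/4 = 59/8 ≈ 7.3750)
r*E = (14255/624)*(59/8) = 841045/4992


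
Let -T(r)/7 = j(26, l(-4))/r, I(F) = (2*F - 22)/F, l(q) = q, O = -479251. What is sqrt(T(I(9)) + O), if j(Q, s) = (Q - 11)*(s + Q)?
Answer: I*sqrt(1896214)/2 ≈ 688.52*I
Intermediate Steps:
j(Q, s) = (-11 + Q)*(Q + s)
I(F) = (-22 + 2*F)/F
T(r) = -2310/r (T(r) = -7*(26**2 - 11*26 - 11*(-4) + 26*(-4))/r = -7*(676 - 286 + 44 - 104)/r = -2310/r)
sqrt(T(I(9)) + O) = sqrt(-2310/(2 - 22/9) - 479251) = sqrt(-2310/(-4/9) - 479251) = sqrt(-2310*(-9/4) - 479251) = sqrt(10395/2 - 479251) = sqrt(-948107/2) = I*sqrt(1896214)/2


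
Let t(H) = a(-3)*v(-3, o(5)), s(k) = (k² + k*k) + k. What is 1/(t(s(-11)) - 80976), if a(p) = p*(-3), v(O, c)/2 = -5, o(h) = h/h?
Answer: -1/81066 ≈ -1.2336e-5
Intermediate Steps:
s(k) = k + 2*k² (s(k) = (k² + k²) + k = 2*k² + k = k + 2*k²)
o(h) = 1
v(O, c) = -10 (v(O, c) = 2*(-5) = -10)
a(p) = -3*p
t(H) = -90 (t(H) = -3*(-3)*(-10) = 9*(-10) = -90)
1/(t(s(-11)) - 80976) = 1/(-90 - 80976) = 1/(-81066) = -1/81066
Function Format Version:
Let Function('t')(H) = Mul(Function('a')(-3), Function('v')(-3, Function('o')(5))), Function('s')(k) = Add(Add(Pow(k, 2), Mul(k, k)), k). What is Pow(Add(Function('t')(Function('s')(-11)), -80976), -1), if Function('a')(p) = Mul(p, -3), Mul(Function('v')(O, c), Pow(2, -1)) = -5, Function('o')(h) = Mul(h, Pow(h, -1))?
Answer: Rational(-1, 81066) ≈ -1.2336e-5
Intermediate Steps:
Function('s')(k) = Add(k, Mul(2, Pow(k, 2))) (Function('s')(k) = Add(Add(Pow(k, 2), Pow(k, 2)), k) = Add(Mul(2, Pow(k, 2)), k) = Add(k, Mul(2, Pow(k, 2))))
Function('o')(h) = 1
Function('v')(O, c) = -10 (Function('v')(O, c) = Mul(2, -5) = -10)
Function('a')(p) = Mul(-3, p)
Function('t')(H) = -90 (Function('t')(H) = Mul(Mul(-3, -3), -10) = Mul(9, -10) = -90)
Pow(Add(Function('t')(Function('s')(-11)), -80976), -1) = Pow(Add(-90, -80976), -1) = Pow(-81066, -1) = Rational(-1, 81066)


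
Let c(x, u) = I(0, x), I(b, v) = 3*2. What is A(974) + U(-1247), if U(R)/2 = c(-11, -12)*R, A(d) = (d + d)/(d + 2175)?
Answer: -47119688/3149 ≈ -14963.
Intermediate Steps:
I(b, v) = 6
c(x, u) = 6
A(d) = 2*d/(2175 + d) (A(d) = (2*d)/(2175 + d) = 2*d/(2175 + d))
U(R) = 12*R (U(R) = 2*(6*R) = 12*R)
A(974) + U(-1247) = 2*974/(2175 + 974) + 12*(-1247) = 2*974/3149 - 14964 = 2*974*(1/3149) - 14964 = 1948/3149 - 14964 = -47119688/3149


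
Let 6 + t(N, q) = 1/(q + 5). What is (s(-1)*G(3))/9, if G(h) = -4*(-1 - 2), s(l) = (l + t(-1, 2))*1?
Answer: -64/7 ≈ -9.1429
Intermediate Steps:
t(N, q) = -6 + 1/(5 + q) (t(N, q) = -6 + 1/(q + 5) = -6 + 1/(5 + q))
s(l) = -41/7 + l (s(l) = (l + (-29 - 6*2)/(5 + 2))*1 = (l + (-29 - 12)/7)*1 = (l + (⅐)*(-41))*1 = (l - 41/7)*1 = (-41/7 + l)*1 = -41/7 + l)
G(h) = 12 (G(h) = -4*(-3) = 12)
(s(-1)*G(3))/9 = ((-41/7 - 1)*12)/9 = -48/7*12*(⅑) = -576/7*⅑ = -64/7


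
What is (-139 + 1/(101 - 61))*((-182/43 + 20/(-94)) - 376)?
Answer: 106855098/2021 ≈ 52872.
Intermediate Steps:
(-139 + 1/(101 - 61))*((-182/43 + 20/(-94)) - 376) = (-139 + 1/40)*((-182*1/43 + 20*(-1/94)) - 376) = (-139 + 1/40)*((-182/43 - 10/47) - 376) = -5559*(-8984/2021 - 376)/40 = -5559/40*(-768880/2021) = 106855098/2021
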